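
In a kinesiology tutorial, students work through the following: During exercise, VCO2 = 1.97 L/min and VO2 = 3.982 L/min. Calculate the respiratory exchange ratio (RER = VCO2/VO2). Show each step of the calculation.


RER = VCO2 / VO2
= 1.97 / 3.982
= 0.4947

0.4947


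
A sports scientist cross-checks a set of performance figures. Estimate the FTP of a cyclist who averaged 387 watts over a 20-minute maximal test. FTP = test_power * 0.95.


FTP = 387 * 0.95 = 367.65 W

367.65 W


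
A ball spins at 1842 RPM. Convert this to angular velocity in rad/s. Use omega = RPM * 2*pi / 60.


omega = 1842 * 2 * pi / 60
= 1842 * 6.28318531 / 60
= 11573.627 / 60
= 192.894 rad/s

192.894 rad/s


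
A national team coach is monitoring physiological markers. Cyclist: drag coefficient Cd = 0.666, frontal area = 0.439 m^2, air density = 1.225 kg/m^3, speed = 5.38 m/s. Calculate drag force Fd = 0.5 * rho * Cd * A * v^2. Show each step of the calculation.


v^2 = 5.38^2 = 28.9444
Fd = 0.5 * 1.225 * 0.666 * 0.439 * 28.9444
= 5.183 N

5.183 N


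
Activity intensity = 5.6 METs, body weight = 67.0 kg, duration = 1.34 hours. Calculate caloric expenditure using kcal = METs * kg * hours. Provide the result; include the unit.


kcal = 5.6 * 67.0 * 1.34
= 375.2 * 1.34
= 502.77 kcal

502.77 kcal


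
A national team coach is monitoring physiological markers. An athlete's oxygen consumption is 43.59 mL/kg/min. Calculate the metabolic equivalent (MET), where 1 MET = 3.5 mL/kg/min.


MET = VO2 / 3.5
= 43.59 / 3.5
= 12.45 METs

12.45 METs


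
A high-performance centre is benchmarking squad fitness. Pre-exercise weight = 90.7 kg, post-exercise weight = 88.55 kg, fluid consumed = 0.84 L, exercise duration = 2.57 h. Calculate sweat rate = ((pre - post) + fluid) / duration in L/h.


Weight loss = 90.7 - 88.55 = 2.15 kg (approx L)
Total sweat = 2.15 + 0.84 = 2.99 L
Sweat rate = 2.99 / 2.57 = 1.163 L/h

1.163 L/h


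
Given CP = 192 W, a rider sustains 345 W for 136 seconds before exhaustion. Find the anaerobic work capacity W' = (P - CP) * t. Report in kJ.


Excess power = 345 - 192 = 153 W
Work above CP = 153 * 136 = 20808 J
W' = 20.808 kJ

20.808 kJ


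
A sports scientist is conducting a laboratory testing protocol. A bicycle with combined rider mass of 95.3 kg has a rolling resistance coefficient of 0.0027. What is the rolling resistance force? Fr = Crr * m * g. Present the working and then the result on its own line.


Fr = 0.0027 * 95.3 * 9.81
= 0.25731 * 9.81
= 2.524 N

2.524 N


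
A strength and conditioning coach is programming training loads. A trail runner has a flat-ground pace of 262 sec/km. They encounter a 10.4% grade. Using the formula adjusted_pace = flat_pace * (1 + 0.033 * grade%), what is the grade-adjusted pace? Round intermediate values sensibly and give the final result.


Grade factor = 1 + 0.033 * 10.4 = 1.3432
Adjusted = 262 * 1.3432 = 351.92 sec/km

351.92 s/km


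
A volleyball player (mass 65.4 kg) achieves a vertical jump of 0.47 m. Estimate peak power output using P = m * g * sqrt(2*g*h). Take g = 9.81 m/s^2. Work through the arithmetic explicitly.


2 * g * h = 2 * 9.81 * 0.47 = 9.2214
sqrt(9.2214) = 3.036676 m/s
P = 65.4 * 9.81 * 3.036676 = 1948.25 W

1948.25 W


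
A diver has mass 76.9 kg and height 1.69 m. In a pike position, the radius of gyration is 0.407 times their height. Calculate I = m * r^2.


r = 0.407 * 1.69 = 0.68783 m
I = m * r^2 = 76.9 * 0.47311 = 36.382 kg*m^2

36.382 kg*m^2


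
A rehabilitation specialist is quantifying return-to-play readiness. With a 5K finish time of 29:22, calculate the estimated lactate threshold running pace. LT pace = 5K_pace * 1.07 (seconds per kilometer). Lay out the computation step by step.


Race duration = 1762 s for 5 km
Average pace = 1762 / 5 = 352.4 s/km
LT pace = 352.4 * 1.07
= 377.07 s/km

377.07 s/km


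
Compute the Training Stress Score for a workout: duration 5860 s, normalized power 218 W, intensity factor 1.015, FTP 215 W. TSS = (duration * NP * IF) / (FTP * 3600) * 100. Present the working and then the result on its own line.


Product = 5860 * 218 * 1.015 = 1296642.2
Base = 215 * 3600 = 774000
TSS = 1296642.2 / 774000 * 100 = 167.52

167.52 TSS


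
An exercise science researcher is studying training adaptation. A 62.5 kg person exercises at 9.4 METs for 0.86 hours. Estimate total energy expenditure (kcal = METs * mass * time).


Energy = METs * mass(kg) * time(h)
= 9.4 * 62.5 * 0.86
= 505.25 kcal

505.25 kcal


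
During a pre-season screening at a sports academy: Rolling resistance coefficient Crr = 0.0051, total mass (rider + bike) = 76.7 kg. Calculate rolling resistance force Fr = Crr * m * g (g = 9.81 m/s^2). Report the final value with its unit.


Fr = Crr * m * g
= 0.0051 * 76.7 * 9.81
= 3.837 N

3.837 N


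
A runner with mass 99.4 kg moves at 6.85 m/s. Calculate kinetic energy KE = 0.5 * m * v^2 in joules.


v^2 = 6.85^2 = 46.9225
KE = 0.5 * 99.4 * 46.9225
= 2332.05 J

2332.05 J


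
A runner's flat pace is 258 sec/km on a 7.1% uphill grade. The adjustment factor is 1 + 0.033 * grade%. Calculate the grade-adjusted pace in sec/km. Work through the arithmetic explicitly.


Factor = 1 + 0.033 * 7.1 = 1.2343
Adjusted pace = 258 * 1.2343
= 318.45 sec/km

318.45 s/km


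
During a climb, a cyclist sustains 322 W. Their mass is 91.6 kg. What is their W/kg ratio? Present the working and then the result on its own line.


Power-to-weight = 322 W / 91.6 kg
= 3.515 W/kg

3.515 W/kg


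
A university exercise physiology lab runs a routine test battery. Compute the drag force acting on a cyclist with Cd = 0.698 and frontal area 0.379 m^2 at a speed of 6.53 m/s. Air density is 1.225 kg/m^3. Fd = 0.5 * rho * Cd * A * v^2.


Step 1: v^2 = 42.6409
Step 2: Fd = 0.5 * 1.225 * 0.698 * 0.379 * 42.6409
= 6.909 N

6.909 N


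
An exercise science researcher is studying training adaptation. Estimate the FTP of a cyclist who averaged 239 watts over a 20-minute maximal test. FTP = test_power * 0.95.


FTP = 239 * 0.95 = 227.05 W

227.05 W


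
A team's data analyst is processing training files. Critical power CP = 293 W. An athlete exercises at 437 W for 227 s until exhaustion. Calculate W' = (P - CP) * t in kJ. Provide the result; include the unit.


P - CP = 437 - 293 = 144 W
W' = 144 * 227 = 32688 J
= 32688 / 1000 = 32.688 kJ

32.688 kJ


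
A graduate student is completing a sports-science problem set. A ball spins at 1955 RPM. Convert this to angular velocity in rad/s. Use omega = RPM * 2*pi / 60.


omega = 1955 * 2 * pi / 60
= 1955 * 6.28318531 / 60
= 12283.627 / 60
= 204.727 rad/s

204.727 rad/s


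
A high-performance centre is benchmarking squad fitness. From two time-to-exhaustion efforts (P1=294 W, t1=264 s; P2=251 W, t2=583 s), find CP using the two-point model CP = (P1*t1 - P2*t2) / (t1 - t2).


Work in trial 1 = 77616 J
Work in trial 2 = 146333 J
Delta work = -68717 J
Delta time = -319 s
CP = -68717 / -319 = 215.41 W

215.41 W


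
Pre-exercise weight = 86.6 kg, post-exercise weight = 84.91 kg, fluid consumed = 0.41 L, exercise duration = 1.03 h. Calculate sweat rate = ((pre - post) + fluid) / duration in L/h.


Weight loss = 86.6 - 84.91 = 1.69 kg (approx L)
Total sweat = 1.69 + 0.41 = 2.1 L
Sweat rate = 2.1 / 1.03 = 2.039 L/h

2.039 L/h


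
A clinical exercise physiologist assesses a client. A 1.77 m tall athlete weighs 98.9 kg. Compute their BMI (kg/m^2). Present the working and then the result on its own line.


height^2 = 3.1329 m^2
BMI = 98.9 / 3.1329 = 31.57 kg/m^2

31.57 kg/m^2


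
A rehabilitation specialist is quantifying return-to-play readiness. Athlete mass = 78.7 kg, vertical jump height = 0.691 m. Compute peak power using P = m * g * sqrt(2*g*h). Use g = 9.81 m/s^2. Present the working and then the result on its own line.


sqrt(2 * 9.81 * 0.691) = sqrt(13.55742) = 3.68204 m/s
P = 78.7 * 9.81 * 3.68204
= 2842.71 W

2842.71 W


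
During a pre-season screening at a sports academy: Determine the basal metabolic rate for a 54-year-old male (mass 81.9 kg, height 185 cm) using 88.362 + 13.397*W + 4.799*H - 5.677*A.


BMR = 88.362 + 13.397*81.9 + 4.799*185 - 5.677*54
= 1766.83 kcal/day

1766.83 kcal/day


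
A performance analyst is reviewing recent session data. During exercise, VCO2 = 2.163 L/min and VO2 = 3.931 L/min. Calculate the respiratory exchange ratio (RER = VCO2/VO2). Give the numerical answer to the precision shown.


RER = VCO2 / VO2
= 2.163 / 3.931
= 0.5502

0.5502


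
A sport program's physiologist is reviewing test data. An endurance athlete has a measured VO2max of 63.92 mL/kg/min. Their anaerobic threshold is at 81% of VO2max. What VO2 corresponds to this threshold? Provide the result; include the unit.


Anaerobic threshold VO2 = VO2max * 81%
= 63.92 * 0.81
= 51.78 mL/kg/min

51.78 mL/kg/min


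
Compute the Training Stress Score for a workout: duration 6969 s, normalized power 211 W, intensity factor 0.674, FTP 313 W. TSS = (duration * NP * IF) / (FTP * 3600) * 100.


Product = 6969 * 211 * 0.674 = 991089.366
Base = 313 * 3600 = 1126800
TSS = 991089.366 / 1126800 * 100 = 87.96

87.96 TSS


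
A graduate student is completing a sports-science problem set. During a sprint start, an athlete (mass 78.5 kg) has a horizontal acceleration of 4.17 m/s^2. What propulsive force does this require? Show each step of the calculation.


Propulsive force = mass * acceleration
= 78.5 kg * 4.17 m/s^2
= 327.35 N

327.35 N


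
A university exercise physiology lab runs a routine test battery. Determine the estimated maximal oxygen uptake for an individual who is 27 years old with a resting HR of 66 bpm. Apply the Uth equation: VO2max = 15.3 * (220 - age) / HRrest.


HRmax = 220 - 27 = 193
VO2max = 15.3 * (193 / 66)
= 15.3 * 2.9242
= 44.74 mL/kg/min

44.74 mL/kg/min


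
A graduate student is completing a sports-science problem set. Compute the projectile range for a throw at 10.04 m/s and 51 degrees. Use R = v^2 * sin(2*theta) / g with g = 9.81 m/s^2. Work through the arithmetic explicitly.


Two times the angle = 102 degrees
sin(102) = 0.978148
R = 100.8016 * 0.978148 / 9.81 = 10.051 m

10.051 m


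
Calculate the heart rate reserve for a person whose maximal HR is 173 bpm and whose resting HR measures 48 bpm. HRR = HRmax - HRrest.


HRmax = 173 bpm
HRrest = 48 bpm
HRR = 173 - 48 = 125 bpm

125 bpm


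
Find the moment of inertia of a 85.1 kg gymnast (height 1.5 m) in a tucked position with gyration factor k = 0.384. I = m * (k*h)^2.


Radius of gyration = 0.384 * 1.5 = 0.576 m
I = 85.1 * 0.576^2
= 85.1 * 0.331776
= 28.234 kg*m^2

28.234 kg*m^2


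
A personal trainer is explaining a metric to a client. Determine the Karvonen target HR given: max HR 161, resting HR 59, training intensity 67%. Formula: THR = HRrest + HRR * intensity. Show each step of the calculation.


HRR = HRmax - HRrest = 161 - 59 = 102
THR = 59 + 102 * 0.67
= 127.34 bpm

127.34 bpm


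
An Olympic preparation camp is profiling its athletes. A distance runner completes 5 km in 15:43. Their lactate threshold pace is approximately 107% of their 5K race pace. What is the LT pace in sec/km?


Convert to seconds: 15 min 43 s = 943 s
Pace per km = 943 / 5 = 188.6 s/km
LT pace = 188.6 * 1.07 = 201.8 s/km

201.8 s/km


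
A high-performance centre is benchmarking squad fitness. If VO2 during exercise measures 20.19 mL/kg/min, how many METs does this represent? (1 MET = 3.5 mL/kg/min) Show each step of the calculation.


METs = VO2 / 3.5 = 20.19 / 3.5 = 5.77

5.77 METs


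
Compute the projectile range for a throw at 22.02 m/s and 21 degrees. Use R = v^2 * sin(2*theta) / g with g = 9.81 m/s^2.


Two times the angle = 42 degrees
sin(42) = 0.669131
R = 484.8804 * 0.669131 / 9.81 = 33.073 m

33.073 m


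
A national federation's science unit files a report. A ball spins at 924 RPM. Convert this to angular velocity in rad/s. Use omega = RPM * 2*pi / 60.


omega = 924 * 2 * pi / 60
= 924 * 6.28318531 / 60
= 5805.663 / 60
= 96.761 rad/s

96.761 rad/s


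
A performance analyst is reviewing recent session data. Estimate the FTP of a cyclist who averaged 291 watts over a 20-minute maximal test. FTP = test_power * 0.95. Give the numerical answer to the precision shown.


FTP = 291 * 0.95 = 276.45 W

276.45 W


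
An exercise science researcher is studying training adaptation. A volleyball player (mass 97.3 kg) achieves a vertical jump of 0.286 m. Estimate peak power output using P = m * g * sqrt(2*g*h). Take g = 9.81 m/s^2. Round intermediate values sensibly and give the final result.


2 * g * h = 2 * 9.81 * 0.286 = 5.61132
sqrt(5.61132) = 2.368822 m/s
P = 97.3 * 9.81 * 2.368822 = 2261.07 W

2261.07 W


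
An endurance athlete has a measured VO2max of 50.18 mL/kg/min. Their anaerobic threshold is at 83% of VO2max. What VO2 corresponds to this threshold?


Anaerobic threshold VO2 = VO2max * 83%
= 50.18 * 0.83
= 41.65 mL/kg/min

41.65 mL/kg/min


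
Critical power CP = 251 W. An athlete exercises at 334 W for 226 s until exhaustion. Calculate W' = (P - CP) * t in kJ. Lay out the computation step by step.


P - CP = 334 - 251 = 83 W
W' = 83 * 226 = 18758 J
= 18758 / 1000 = 18.758 kJ

18.758 kJ


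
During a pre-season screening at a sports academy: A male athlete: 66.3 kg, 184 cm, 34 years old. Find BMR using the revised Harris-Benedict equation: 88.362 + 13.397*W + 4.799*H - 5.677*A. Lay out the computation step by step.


Intercept = 88.362
Weight contribution = 13.397 * 66.3 = 888.2211
Height contribution = 4.799 * 184 = 883.016
Age contribution = 5.677 * 34 = 193.018
BMR = 88.362 + 888.2211 + 883.016 - 193.018
= 1666.58 kcal/day

1666.58 kcal/day


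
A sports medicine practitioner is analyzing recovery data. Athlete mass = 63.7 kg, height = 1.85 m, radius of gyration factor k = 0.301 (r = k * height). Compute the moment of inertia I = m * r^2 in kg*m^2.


r = k * height = 0.301 * 1.85 = 0.55685 m
r^2 = 0.55685^2 = 0.310082
I = 63.7 * 0.310082 = 19.752 kg*m^2

19.752 kg*m^2


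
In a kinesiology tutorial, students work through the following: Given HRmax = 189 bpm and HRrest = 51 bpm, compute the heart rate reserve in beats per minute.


Heart rate reserve = maximum HR minus resting HR
HRR = 189 - 51 = 138 bpm

138 bpm


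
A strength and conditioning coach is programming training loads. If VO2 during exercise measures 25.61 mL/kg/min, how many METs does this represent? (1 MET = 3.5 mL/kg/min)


METs = VO2 / 3.5 = 25.61 / 3.5 = 7.32

7.32 METs


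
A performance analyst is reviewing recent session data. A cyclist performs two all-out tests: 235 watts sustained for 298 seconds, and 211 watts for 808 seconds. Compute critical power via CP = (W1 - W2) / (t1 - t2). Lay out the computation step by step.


W1 = P1 * t1 = 235 * 298 = 70030 J
W2 = P2 * t2 = 211 * 808 = 170488 J
CP = (70030 - 170488) / (298 - 808)
= 196.98 W

196.98 W


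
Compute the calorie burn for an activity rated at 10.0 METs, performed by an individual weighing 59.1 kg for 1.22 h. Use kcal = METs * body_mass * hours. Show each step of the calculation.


Product of METs and mass = 10.0 * 59.1 = 591.0
Total kcal = 591.0 * 1.22 = 721.02 kcal

721.02 kcal


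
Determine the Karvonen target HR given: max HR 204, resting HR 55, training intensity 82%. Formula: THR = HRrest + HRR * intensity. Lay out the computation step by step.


HRR = HRmax - HRrest = 204 - 55 = 149
THR = 55 + 149 * 0.82
= 177.18 bpm

177.18 bpm


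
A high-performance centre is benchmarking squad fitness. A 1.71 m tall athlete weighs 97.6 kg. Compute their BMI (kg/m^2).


height^2 = 2.9241 m^2
BMI = 97.6 / 2.9241 = 33.38 kg/m^2

33.38 kg/m^2


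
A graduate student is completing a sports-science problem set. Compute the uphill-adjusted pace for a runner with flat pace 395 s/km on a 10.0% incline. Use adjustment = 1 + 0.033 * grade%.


Adjustment factor = 1 + 0.033 * 10.0 = 1.33
Grade-adjusted pace = 395 * 1.33 = 525.35 s/km

525.35 s/km


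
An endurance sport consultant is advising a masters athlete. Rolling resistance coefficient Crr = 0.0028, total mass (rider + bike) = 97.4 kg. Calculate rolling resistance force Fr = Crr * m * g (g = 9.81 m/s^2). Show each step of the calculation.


Fr = Crr * m * g
= 0.0028 * 97.4 * 9.81
= 2.675 N

2.675 N


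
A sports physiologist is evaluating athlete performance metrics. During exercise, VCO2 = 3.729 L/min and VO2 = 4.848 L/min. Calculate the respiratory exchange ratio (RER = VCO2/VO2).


RER = VCO2 / VO2
= 3.729 / 4.848
= 0.7692

0.7692


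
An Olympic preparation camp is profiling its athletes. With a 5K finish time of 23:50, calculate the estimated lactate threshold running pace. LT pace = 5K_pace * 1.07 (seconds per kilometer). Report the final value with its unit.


Race duration = 1430 s for 5 km
Average pace = 1430 / 5 = 286.0 s/km
LT pace = 286.0 * 1.07
= 306.02 s/km

306.02 s/km


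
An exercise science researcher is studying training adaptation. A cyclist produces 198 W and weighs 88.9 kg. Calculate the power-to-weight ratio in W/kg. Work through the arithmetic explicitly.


P/W = power / mass
= 198 / 88.9
= 2.227 W/kg

2.227 W/kg


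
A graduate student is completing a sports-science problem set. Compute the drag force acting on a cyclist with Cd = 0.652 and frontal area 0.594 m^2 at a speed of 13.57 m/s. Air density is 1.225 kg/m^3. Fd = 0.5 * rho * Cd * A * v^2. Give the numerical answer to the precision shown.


Step 1: v^2 = 184.1449
Step 2: Fd = 0.5 * 1.225 * 0.652 * 0.594 * 184.1449
= 43.682 N

43.682 N


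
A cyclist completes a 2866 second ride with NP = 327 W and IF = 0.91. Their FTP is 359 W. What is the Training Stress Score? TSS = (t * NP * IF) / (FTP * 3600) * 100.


t * NP * IF = 2866 * 327 * 0.91 = 852835.62
FTP * 3600 = 1292400
TSS = (852835.62 / 1292400) * 100 = 65.99

65.99 TSS


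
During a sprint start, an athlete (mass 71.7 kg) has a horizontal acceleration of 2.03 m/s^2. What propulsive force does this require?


Propulsive force = mass * acceleration
= 71.7 kg * 2.03 m/s^2
= 145.55 N

145.55 N


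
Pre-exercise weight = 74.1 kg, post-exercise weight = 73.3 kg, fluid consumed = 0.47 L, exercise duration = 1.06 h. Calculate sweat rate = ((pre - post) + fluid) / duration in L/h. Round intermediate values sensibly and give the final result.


Weight loss = 74.1 - 73.3 = 0.8 kg (approx L)
Total sweat = 0.8 + 0.47 = 1.27 L
Sweat rate = 1.27 / 1.06 = 1.198 L/h

1.198 L/h


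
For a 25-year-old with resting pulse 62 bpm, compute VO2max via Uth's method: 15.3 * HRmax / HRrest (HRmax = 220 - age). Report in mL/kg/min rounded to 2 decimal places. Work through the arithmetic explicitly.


Step 1: HRmax = 220 - 25 = 195 bpm
Step 2: Ratio = 195 / 62 = 3.1452
Step 3: VO2max = 15.3 * 3.1452 = 48.12 mL/kg/min

48.12 mL/kg/min


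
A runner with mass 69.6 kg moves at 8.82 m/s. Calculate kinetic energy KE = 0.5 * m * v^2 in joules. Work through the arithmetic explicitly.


v^2 = 8.82^2 = 77.7924
KE = 0.5 * 69.6 * 77.7924
= 2707.18 J

2707.18 J


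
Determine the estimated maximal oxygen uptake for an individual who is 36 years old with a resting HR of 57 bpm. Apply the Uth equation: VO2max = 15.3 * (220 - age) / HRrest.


HRmax = 220 - 36 = 184
VO2max = 15.3 * (184 / 57)
= 15.3 * 3.2281
= 49.39 mL/kg/min

49.39 mL/kg/min


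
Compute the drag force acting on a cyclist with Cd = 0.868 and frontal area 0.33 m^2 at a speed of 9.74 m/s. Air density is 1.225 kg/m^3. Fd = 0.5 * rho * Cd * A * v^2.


Step 1: v^2 = 94.8676
Step 2: Fd = 0.5 * 1.225 * 0.868 * 0.33 * 94.8676
= 16.644 N

16.644 N


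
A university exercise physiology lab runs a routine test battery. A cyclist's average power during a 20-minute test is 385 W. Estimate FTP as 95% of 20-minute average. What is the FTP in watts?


FTP = 20-min power * 0.95
= 385 * 0.95
= 365.75 W

365.75 W


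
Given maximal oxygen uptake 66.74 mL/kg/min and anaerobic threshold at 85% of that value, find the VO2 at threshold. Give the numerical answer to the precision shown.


Percentage as decimal = 0.85
VO2 at AT = 66.74 * 0.85 = 56.73 mL/kg/min

56.73 mL/kg/min


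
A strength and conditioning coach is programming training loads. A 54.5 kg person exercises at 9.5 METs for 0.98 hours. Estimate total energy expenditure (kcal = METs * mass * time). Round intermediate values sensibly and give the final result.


Energy = METs * mass(kg) * time(h)
= 9.5 * 54.5 * 0.98
= 507.4 kcal

507.4 kcal


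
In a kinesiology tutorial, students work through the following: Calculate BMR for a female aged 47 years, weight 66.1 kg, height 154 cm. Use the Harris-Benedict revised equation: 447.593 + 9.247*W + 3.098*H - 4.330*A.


Substituting values:
W term = 9.247 * 66.1 = 611.2267
H term = 3.098 * 154 = 477.092
A term = 4.330 * 47 = 203.51
BMR = 1332.4 kcal/day

1332.4 kcal/day


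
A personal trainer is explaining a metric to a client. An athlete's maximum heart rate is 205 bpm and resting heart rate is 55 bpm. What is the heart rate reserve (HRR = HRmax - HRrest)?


HRR = HRmax - HRrest
= 205 - 55
= 150 bpm

150 bpm


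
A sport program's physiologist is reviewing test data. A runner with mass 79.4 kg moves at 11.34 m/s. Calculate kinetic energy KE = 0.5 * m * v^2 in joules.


v^2 = 11.34^2 = 128.5956
KE = 0.5 * 79.4 * 128.5956
= 5105.25 J

5105.25 J


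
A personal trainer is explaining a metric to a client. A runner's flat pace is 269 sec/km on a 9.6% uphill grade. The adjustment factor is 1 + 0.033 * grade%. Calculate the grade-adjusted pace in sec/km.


Factor = 1 + 0.033 * 9.6 = 1.3168
Adjusted pace = 269 * 1.3168
= 354.22 sec/km

354.22 s/km


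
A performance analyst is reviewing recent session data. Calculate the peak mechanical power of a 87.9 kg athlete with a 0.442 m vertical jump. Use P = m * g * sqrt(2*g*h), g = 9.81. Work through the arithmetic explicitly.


First, sqrt(2gh) = sqrt(2 * 9.81 * 0.442)
= sqrt(8.67204) = 2.944833 m/s
Power = 87.9 * 9.81 * 2.944833 = 2539.33 W

2539.33 W


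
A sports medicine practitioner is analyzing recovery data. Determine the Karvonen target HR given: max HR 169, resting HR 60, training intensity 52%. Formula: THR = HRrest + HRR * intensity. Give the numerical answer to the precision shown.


HRR = HRmax - HRrest = 169 - 60 = 109
THR = 60 + 109 * 0.52
= 116.68 bpm

116.68 bpm


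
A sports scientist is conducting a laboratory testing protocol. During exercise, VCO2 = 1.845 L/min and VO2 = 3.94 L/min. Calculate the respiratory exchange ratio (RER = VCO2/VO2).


RER = VCO2 / VO2
= 1.845 / 3.94
= 0.4683

0.4683


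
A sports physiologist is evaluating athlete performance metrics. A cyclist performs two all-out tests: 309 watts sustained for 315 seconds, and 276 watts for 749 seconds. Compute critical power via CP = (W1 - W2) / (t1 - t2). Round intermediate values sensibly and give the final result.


W1 = P1 * t1 = 309 * 315 = 97335 J
W2 = P2 * t2 = 276 * 749 = 206724 J
CP = (97335 - 206724) / (315 - 749)
= 252.05 W

252.05 W


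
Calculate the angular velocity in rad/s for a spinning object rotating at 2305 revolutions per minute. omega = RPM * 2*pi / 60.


omega = RPM * 2*pi / 60
= 2305 * 6.28318531 / 60
= 241.379 rad/s

241.379 rad/s


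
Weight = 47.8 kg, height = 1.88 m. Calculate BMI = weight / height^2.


height^2 = 1.88^2 = 3.5344
BMI = 47.8 / 3.5344 = 13.52 kg/m^2

13.52 kg/m^2


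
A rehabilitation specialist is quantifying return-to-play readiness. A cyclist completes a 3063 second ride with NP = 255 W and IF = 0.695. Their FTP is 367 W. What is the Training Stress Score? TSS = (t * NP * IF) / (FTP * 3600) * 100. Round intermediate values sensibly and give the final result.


t * NP * IF = 3063 * 255 * 0.695 = 542840.175
FTP * 3600 = 1321200
TSS = (542840.175 / 1321200) * 100 = 41.09

41.09 TSS


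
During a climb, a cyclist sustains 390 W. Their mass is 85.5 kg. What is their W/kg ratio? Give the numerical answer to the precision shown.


Power-to-weight = 390 W / 85.5 kg
= 4.561 W/kg

4.561 W/kg


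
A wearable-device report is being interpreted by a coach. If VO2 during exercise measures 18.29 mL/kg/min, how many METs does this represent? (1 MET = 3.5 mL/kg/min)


METs = VO2 / 3.5 = 18.29 / 3.5 = 5.23

5.23 METs


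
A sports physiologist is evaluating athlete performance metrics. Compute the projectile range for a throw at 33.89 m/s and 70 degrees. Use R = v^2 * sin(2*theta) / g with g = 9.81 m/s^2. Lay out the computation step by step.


Two times the angle = 140 degrees
sin(140) = 0.642788
R = 1148.5321 * 0.642788 / 9.81 = 75.256 m

75.256 m


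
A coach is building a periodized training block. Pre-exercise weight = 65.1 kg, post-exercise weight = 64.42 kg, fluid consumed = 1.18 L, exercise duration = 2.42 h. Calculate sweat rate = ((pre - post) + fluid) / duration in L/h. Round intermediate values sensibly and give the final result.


Weight loss = 65.1 - 64.42 = 0.68 kg (approx L)
Total sweat = 0.68 + 1.18 = 1.86 L
Sweat rate = 1.86 / 2.42 = 0.769 L/h

0.769 L/h


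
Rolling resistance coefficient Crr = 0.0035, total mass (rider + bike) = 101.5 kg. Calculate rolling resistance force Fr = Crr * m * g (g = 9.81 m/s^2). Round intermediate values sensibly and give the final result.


Fr = Crr * m * g
= 0.0035 * 101.5 * 9.81
= 3.485 N

3.485 N


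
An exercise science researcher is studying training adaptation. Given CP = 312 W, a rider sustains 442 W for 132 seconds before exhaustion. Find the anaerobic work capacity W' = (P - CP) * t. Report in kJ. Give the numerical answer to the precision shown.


Excess power = 442 - 312 = 130 W
Work above CP = 130 * 132 = 17160 J
W' = 17.16 kJ

17.16 kJ


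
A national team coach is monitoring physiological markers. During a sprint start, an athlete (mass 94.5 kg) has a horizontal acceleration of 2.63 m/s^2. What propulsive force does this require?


Propulsive force = mass * acceleration
= 94.5 kg * 2.63 m/s^2
= 248.54 N

248.54 N


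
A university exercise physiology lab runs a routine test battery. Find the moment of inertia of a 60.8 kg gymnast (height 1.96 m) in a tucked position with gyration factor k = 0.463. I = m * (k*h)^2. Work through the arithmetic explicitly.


Radius of gyration = 0.463 * 1.96 = 0.90748 m
I = 60.8 * 0.90748^2
= 60.8 * 0.82352
= 50.07 kg*m^2

50.07 kg*m^2


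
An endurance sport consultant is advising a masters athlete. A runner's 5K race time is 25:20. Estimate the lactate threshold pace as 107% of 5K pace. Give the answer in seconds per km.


Total race time = 25*60 + 20 = 1520 seconds
5K pace = 1520 / 5 = 304.0 sec/km
LT pace = 304.0 * 1.07 = 325.28 sec/km

325.28 s/km


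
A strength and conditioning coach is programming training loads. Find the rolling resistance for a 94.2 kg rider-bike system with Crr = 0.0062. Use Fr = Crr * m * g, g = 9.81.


m * g = 94.2 * 9.81 = 924.102 N
Fr = 0.0062 * 924.102 = 5.729 N

5.729 N


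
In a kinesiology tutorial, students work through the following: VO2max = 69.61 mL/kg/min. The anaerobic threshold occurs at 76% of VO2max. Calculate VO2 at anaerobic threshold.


AT fraction = 76 / 100 = 0.76
AT VO2 = 69.61 * 0.76
= 52.9 mL/kg/min

52.9 mL/kg/min


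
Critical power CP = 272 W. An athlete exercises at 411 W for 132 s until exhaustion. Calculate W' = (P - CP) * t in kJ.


P - CP = 411 - 272 = 139 W
W' = 139 * 132 = 18348 J
= 18348 / 1000 = 18.348 kJ

18.348 kJ


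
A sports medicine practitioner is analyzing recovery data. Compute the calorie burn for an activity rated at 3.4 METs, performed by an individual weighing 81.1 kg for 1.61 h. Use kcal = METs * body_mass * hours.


Product of METs and mass = 3.4 * 81.1 = 275.74
Total kcal = 275.74 * 1.61 = 443.94 kcal

443.94 kcal


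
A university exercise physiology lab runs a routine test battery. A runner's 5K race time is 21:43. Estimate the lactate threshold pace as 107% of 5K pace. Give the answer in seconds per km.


Total race time = 21*60 + 43 = 1303 seconds
5K pace = 1303 / 5 = 260.6 sec/km
LT pace = 260.6 * 1.07 = 278.84 sec/km

278.84 s/km


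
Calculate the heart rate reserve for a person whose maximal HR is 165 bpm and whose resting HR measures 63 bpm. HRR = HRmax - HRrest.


HRmax = 165 bpm
HRrest = 63 bpm
HRR = 165 - 63 = 102 bpm

102 bpm


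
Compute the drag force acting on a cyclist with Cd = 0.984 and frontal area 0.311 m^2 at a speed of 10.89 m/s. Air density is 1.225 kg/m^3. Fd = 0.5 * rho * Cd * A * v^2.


Step 1: v^2 = 118.5921
Step 2: Fd = 0.5 * 1.225 * 0.984 * 0.311 * 118.5921
= 22.229 N

22.229 N


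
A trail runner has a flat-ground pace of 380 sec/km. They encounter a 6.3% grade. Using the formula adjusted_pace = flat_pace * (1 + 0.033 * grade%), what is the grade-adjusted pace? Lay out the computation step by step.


Grade factor = 1 + 0.033 * 6.3 = 1.2079
Adjusted = 380 * 1.2079 = 459.0 sec/km

459.0 s/km


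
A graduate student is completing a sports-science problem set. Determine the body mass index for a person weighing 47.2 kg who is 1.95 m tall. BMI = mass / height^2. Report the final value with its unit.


BMI = mass / height^2
= 47.2 / 1.95^2
= 47.2 / 3.8025
= 12.41 kg/m^2

12.41 kg/m^2


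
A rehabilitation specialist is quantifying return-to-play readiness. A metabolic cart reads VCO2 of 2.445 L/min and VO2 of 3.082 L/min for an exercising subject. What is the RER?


RER = VCO2 / VO2 = 2.445 / 3.082 = 0.7933

0.7933


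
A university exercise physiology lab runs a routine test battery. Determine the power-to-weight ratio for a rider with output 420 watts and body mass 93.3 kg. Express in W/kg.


P/W = 420 / 93.3 = 4.502 W/kg

4.502 W/kg


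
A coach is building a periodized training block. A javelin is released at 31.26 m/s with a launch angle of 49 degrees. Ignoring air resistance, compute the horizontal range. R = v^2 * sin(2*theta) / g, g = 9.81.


Launch speed squared = 977.1876
sin(2 * 49 deg) = 0.990268
Range = 977.1876 * 0.990268 / 9.81
= 98.642 m

98.642 m


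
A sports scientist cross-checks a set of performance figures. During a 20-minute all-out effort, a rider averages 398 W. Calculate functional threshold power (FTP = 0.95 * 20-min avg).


FTP = 0.95 * 398
= 378.1 W

378.1 W


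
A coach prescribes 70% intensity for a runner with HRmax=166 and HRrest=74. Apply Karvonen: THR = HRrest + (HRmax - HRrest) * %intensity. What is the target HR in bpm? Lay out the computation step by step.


Heart rate reserve = 166 - 74 = 92
Intensity fraction = 70 / 100 = 0.7
THR = 74 + 92 * 0.7 = 138.4 bpm

138.4 bpm


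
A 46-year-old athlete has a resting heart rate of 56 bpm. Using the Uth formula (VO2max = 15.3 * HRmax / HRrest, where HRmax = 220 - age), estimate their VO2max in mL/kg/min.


HRmax = 220 - 46 = 174 bpm
Ratio = HRmax / HRrest = 174 / 56 = 3.1071
VO2max = 15.3 * 3.1071 = 47.54 mL/kg/min

47.54 mL/kg/min


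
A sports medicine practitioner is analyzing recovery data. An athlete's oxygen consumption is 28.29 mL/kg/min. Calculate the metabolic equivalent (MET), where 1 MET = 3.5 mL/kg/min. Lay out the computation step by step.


MET = VO2 / 3.5
= 28.29 / 3.5
= 8.08 METs

8.08 METs


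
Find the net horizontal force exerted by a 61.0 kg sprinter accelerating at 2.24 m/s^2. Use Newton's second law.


Newton's second law: F = m * a
F = 61.0 * 2.24 = 136.64 N

136.64 N


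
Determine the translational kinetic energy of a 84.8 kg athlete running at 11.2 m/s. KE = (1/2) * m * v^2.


KE = 0.5 * m * v^2
= 0.5 * 84.8 * 11.2^2
= 0.5 * 84.8 * 125.44
= 5318.66 J

5318.66 J


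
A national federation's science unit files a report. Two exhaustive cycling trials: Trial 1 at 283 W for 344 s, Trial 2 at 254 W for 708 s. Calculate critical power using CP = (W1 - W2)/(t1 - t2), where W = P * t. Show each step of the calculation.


W1 = 283 * 344 = 97352 J
W2 = 254 * 708 = 179832 J
CP = (97352 - 179832) / (344 - 708)
= -82480 / -364
= 226.59 W

226.59 W


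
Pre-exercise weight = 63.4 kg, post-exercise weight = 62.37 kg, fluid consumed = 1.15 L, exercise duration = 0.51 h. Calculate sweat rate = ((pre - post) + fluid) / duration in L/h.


Weight loss = 63.4 - 62.37 = 1.03 kg (approx L)
Total sweat = 1.03 + 1.15 = 2.18 L
Sweat rate = 2.18 / 0.51 = 4.275 L/h

4.275 L/h


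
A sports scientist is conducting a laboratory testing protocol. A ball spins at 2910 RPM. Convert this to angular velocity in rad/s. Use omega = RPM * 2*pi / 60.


omega = 2910 * 2 * pi / 60
= 2910 * 6.28318531 / 60
= 18284.069 / 60
= 304.734 rad/s

304.734 rad/s


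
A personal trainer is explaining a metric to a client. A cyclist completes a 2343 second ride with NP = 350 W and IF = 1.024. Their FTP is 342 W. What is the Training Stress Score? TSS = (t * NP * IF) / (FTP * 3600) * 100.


t * NP * IF = 2343 * 350 * 1.024 = 839731.2
FTP * 3600 = 1231200
TSS = (839731.2 / 1231200) * 100 = 68.2

68.2 TSS


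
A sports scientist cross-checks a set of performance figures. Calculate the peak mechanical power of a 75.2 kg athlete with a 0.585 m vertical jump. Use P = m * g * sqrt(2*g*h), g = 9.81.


First, sqrt(2gh) = sqrt(2 * 9.81 * 0.585)
= sqrt(11.4777) = 3.387875 m/s
Power = 75.2 * 9.81 * 3.387875 = 2499.28 W

2499.28 W


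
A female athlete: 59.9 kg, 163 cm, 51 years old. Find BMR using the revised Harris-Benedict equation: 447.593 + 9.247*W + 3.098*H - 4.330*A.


Intercept = 447.593
Weight contribution = 9.247 * 59.9 = 553.8953
Height contribution = 3.098 * 163 = 504.974
Age contribution = 4.33 * 51 = 220.83
BMR = 447.593 + 553.8953 + 504.974 - 220.83
= 1285.63 kcal/day

1285.63 kcal/day


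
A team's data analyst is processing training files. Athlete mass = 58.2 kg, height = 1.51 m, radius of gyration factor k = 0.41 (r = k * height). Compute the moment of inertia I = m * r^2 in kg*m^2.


r = k * height = 0.41 * 1.51 = 0.6191 m
r^2 = 0.6191^2 = 0.383285
I = 58.2 * 0.383285 = 22.307 kg*m^2

22.307 kg*m^2


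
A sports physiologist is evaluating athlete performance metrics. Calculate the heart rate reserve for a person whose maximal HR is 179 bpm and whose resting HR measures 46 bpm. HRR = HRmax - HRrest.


HRmax = 179 bpm
HRrest = 46 bpm
HRR = 179 - 46 = 133 bpm

133 bpm


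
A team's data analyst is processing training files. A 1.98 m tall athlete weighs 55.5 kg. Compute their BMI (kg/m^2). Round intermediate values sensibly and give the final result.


height^2 = 3.9204 m^2
BMI = 55.5 / 3.9204 = 14.16 kg/m^2

14.16 kg/m^2


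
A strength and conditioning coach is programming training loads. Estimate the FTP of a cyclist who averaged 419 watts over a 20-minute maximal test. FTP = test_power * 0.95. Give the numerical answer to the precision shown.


FTP = 419 * 0.95 = 398.05 W

398.05 W


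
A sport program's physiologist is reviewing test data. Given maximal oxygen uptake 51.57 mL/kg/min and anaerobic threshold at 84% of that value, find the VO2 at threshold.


Percentage as decimal = 0.84
VO2 at AT = 51.57 * 0.84 = 43.32 mL/kg/min

43.32 mL/kg/min


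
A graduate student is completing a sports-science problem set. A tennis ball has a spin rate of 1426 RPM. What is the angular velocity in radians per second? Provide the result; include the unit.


Convert RPM to rad/s: multiply by 2*pi and divide by 60
omega = 1426 * 2 * pi / 60
= 149.33 rad/s

149.33 rad/s


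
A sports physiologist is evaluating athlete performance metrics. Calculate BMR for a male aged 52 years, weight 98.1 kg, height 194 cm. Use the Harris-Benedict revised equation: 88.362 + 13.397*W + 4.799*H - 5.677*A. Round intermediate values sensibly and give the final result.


Substituting values:
W term = 13.397 * 98.1 = 1314.2457
H term = 4.799 * 194 = 931.006
A term = 5.677 * 52 = 295.204
BMR = 2038.41 kcal/day

2038.41 kcal/day


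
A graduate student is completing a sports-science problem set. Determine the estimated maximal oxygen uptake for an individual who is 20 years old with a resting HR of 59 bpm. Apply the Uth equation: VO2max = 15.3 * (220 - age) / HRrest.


HRmax = 220 - 20 = 200
VO2max = 15.3 * (200 / 59)
= 15.3 * 3.3898
= 51.86 mL/kg/min

51.86 mL/kg/min


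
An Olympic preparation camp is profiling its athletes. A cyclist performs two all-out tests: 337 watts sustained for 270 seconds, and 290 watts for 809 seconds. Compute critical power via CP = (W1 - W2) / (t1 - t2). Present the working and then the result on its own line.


W1 = P1 * t1 = 337 * 270 = 90990 J
W2 = P2 * t2 = 290 * 809 = 234610 J
CP = (90990 - 234610) / (270 - 809)
= 266.46 W

266.46 W


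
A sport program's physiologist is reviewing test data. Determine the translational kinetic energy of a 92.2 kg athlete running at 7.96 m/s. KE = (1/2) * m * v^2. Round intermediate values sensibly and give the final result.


KE = 0.5 * m * v^2
= 0.5 * 92.2 * 7.96^2
= 0.5 * 92.2 * 63.3616
= 2920.97 J

2920.97 J


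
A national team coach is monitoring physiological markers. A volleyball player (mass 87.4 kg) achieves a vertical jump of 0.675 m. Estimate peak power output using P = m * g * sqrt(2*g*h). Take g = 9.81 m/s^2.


2 * g * h = 2 * 9.81 * 0.675 = 13.2435
sqrt(13.2435) = 3.639162 m/s
P = 87.4 * 9.81 * 3.639162 = 3120.2 W

3120.2 W


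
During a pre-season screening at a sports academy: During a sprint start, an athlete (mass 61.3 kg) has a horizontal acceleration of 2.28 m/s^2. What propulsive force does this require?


Propulsive force = mass * acceleration
= 61.3 kg * 2.28 m/s^2
= 139.76 N

139.76 N


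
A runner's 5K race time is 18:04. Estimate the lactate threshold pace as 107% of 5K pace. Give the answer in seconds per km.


Total race time = 18*60 + 4 = 1084 seconds
5K pace = 1084 / 5 = 216.8 sec/km
LT pace = 216.8 * 1.07 = 231.98 sec/km

231.98 s/km


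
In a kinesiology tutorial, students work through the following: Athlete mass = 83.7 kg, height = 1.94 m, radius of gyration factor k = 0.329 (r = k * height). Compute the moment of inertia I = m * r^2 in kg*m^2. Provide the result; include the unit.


r = k * height = 0.329 * 1.94 = 0.63826 m
r^2 = 0.63826^2 = 0.407376
I = 83.7 * 0.407376 = 34.097 kg*m^2

34.097 kg*m^2


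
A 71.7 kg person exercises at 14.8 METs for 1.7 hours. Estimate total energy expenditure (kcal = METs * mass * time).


Energy = METs * mass(kg) * time(h)
= 14.8 * 71.7 * 1.7
= 1803.97 kcal

1803.97 kcal


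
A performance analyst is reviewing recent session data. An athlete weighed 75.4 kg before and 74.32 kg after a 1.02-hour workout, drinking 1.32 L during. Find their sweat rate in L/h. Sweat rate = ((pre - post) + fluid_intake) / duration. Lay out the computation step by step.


Body mass change = 1.08 kg
Total sweat loss = 1.08 + 1.32 = 2.4 L
Rate = 2.4 / 1.02 = 2.353 L/h

2.353 L/h


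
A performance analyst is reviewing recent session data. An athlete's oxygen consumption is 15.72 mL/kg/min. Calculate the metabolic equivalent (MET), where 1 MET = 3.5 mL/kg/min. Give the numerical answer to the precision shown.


MET = VO2 / 3.5
= 15.72 / 3.5
= 4.49 METs

4.49 METs


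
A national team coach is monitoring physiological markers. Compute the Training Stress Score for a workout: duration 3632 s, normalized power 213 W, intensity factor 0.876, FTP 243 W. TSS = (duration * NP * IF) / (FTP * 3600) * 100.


Product = 3632 * 213 * 0.876 = 677687.616
Base = 243 * 3600 = 874800
TSS = 677687.616 / 874800 * 100 = 77.47

77.47 TSS


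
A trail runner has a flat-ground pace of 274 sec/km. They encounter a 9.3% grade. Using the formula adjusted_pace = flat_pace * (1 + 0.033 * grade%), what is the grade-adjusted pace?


Grade factor = 1 + 0.033 * 9.3 = 1.3069
Adjusted = 274 * 1.3069 = 358.09 sec/km

358.09 s/km


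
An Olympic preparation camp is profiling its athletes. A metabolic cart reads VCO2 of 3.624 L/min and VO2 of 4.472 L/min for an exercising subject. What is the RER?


RER = VCO2 / VO2 = 3.624 / 4.472 = 0.8104

0.8104
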